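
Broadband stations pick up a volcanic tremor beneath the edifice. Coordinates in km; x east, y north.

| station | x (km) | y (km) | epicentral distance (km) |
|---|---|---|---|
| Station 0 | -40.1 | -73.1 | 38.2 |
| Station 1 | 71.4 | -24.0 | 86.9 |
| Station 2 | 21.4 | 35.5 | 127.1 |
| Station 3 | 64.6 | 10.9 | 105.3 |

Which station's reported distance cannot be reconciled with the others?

Station 2

Solve using three stations at a time. Using Station 0, Station 1, Station 3 (subtract circle equations pairwise → linear system) gives (x, y) ≈ (-1.9, -70.8).
Distances from that point to each station vs reported:
  Station 0: calculated 38.3 vs reported 38.2 → residual 0.1 km
  Station 1: calculated 86.9 vs reported 86.9 → residual 0.0 km
  Station 2: calculated 108.8 vs reported 127.1 → residual 18.3 km
  Station 3: calculated 105.3 vs reported 105.3 → residual 0.0 km
Station 0, Station 1, Station 3 are mutually consistent (residuals ≈ 0); Station 2 is off by 18.3 km.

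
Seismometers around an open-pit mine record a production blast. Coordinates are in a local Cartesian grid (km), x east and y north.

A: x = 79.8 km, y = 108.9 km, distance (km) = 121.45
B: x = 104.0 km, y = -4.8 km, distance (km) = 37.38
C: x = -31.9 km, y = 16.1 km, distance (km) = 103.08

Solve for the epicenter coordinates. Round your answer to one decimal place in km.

67.3 km east, -11.9 km north

Circle about each station: (x − 79.8)² + (y − 108.9)² = 121.45²; (x − 104.0)² + (y + 4.8)² = 37.38²; (x + 31.9)² + (y − 16.1)² = 103.08².
Subtracting the A equation from the B and C equations removes the quadratic terms:
48.4 x − 227.4 y = 5964.63
-223.4 x − 185.6 y = -12825.81
Solving the 2×2 system: x ≈ 67.3, y ≈ -11.9 km.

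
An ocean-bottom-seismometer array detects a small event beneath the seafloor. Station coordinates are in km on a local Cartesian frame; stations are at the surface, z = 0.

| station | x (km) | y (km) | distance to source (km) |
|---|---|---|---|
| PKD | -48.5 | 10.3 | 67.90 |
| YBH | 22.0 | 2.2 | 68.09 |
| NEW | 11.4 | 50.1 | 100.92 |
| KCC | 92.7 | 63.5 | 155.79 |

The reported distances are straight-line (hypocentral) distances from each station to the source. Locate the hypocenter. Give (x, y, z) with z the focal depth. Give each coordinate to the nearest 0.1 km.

Each station gives a sphere (x−x_i)² + (y−y_i)² + z² = d_i² (stations at z=0).
Subtracting the PKD sphere from YBH and NEW: z² cancels, leaving linear equations in x and y:
141.0 x − 16.2 y = -1995.34
119.8 x + 79.6 y = -5392.81
Solving: x ≈ -18.701, y ≈ -39.603 km (keep extra digits for the depth step; rounded: -18.7, -39.6).
Then from the PKD sphere: z² = 67.90² − (x + 48.5)² − (y − 10.3)² with x = -18.701, y = -39.603, so z ≈ 35.102 ≈ 35.1 km.

(-18.7, -39.6, 35.1)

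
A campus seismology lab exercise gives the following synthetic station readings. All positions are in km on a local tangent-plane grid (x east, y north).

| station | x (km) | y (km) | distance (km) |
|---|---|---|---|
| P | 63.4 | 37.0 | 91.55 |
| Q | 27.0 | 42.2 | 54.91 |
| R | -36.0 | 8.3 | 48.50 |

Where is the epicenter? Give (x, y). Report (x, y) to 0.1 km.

x ≈ -26.2 km, y ≈ 55.8 km

Circle about each station: (x − 63.4)² + (y − 37.0)² = 91.55²; (x − 27.0)² + (y − 42.2)² = 54.91²; (x + 36.0)² + (y − 8.3)² = 48.50².
Subtracting the P equation from the Q and R equations removes the quadratic terms:
-72.8 x + 10.4 y = 2487.57
-198.8 x − 57.4 y = 2005.48
Solving the 2×2 system: x ≈ -26.2, y ≈ 55.8 km.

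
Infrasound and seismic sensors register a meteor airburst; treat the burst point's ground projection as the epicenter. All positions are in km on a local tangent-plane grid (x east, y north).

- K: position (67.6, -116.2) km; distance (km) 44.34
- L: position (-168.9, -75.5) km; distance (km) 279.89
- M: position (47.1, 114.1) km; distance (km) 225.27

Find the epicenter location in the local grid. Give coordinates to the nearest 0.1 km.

Circle about each station: (x − 67.6)² + (y + 116.2)² = 44.34²; (x + 168.9)² + (y + 75.5)² = 279.89²; (x − 47.1)² + (y − 114.1)² = 225.27².
Subtracting the K equation from the L and M equations removes the quadratic terms:
-473.0 x + 81.4 y = -60217.12
-41.0 x + 460.6 y = -51615.52
Solving the 2×2 system: x ≈ 109.7, y ≈ -102.3 km.

(109.7, -102.3)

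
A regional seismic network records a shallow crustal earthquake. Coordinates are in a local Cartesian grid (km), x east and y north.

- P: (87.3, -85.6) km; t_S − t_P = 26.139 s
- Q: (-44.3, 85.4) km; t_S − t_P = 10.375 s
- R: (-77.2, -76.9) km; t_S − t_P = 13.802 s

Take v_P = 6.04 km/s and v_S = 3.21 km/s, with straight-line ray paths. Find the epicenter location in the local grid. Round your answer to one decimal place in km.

Distance from S−P lag: d = Δt · v_P v_S / (v_P − v_S) = Δt · (6.04·3.21)/(6.04−3.21) ≈ 6.8510·Δt.
So d_P = 179.08, d_Q = 71.08, d_R = 94.56 km.
Circle about each station: (x − 87.3)² + (y + 85.6)² = 179.08²; (x + 44.3)² + (y − 85.4)² = 71.08²; (x + 77.2)² + (y + 76.9)² = 94.56².
Subtracting the P equation from the Q and R equations removes the quadratic terms:
-263.2 x + 342.0 y = 21324.28
-329.0 x + 17.4 y = 20052.85
Solving the 2×2 system: x ≈ -60.1, y ≈ 16.1 km.

-60.1 km east, 16.1 km north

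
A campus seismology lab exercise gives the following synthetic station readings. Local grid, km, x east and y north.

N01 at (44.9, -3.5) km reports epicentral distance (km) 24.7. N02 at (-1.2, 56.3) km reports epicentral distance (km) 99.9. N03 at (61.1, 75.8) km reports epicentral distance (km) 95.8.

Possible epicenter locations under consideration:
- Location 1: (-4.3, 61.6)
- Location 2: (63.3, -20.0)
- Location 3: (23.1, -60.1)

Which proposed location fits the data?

Location 2

For each candidate, compare |candidate − station| to the reported distance:
Location 1: residuals N01 56.9, N02 93.8, N03 28.9 → max 93.8 km
Location 2: residuals N01 0.0, N02 0.0, N03 0.0 → max 0.0 km
Location 3: residuals N01 36.0, N02 19.0, N03 45.3 → max 45.3 km
Only Location 2 has all residuals ≈ 0.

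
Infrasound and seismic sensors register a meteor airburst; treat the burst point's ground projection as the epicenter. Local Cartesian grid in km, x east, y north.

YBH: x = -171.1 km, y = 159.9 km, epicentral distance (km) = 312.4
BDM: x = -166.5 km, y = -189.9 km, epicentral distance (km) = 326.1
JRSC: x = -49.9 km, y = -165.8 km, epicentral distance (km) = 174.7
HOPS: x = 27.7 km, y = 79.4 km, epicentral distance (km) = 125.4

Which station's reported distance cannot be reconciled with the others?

BDM

Solve using three stations at a time. Using YBH, JRSC, HOPS (subtract circle equations pairwise → linear system) gives (x, y) ≈ (70.1, -38.7).
Distances from that point to each station vs reported:
  YBH: calculated 312.4 vs reported 312.4 → residual 0.0 km
  BDM: calculated 280.8 vs reported 326.1 → residual 45.3 km
  JRSC: calculated 174.8 vs reported 174.7 → residual 0.1 km
  HOPS: calculated 125.5 vs reported 125.4 → residual 0.1 km
YBH, JRSC, HOPS are mutually consistent (residuals ≈ 0); BDM is off by 45.3 km.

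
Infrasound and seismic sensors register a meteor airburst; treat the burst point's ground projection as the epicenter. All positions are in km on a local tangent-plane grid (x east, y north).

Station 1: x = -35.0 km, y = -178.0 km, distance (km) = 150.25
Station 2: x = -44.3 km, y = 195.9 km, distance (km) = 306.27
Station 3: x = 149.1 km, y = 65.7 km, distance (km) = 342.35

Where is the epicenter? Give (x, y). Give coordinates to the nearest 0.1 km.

(-156.2, -89.2)

Circle about each station: (x + 35.0)² + (y + 178.0)² = 150.25²; (x + 44.3)² + (y − 195.9)² = 306.27²; (x − 149.1)² + (y − 65.7)² = 342.35².
Subtracting pairs of circle equations eliminates x²+y² and gives linear equations (the radical axes):
-18.6 x + 747.8 y = -63795.95
368.2 x + 487.4 y = -100990.16
Solving the 2×2 system: x ≈ -156.2, y ≈ -89.2 km.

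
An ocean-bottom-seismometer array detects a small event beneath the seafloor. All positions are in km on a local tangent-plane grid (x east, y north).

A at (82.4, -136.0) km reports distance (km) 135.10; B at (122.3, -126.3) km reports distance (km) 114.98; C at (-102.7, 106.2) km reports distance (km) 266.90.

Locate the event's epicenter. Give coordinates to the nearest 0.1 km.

136.5 km east, -12.2 km north

Circle about each station: (x − 82.4)² + (y + 136.0)² = 135.10²; (x − 122.3)² + (y + 126.3)² = 114.98²; (x + 102.7)² + (y − 106.2)² = 266.90².
Subtracting the A equation from the B and C equations removes the quadratic terms:
79.8 x + 19.4 y = 10654.83
-370.2 x + 484.4 y = -56443.63
Solving the 2×2 system: x ≈ 136.5, y ≈ -12.2 km.
Check against A (with the unrounded x, y): √((x − 82.4)²+(y + 136.0)²) = 135.09 ≈ 135.10 km. ✓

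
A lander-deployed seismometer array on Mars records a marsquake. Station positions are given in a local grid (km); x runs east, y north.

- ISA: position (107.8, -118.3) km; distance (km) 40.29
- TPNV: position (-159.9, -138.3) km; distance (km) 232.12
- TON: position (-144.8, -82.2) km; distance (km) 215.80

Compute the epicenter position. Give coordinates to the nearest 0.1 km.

x ≈ 69.8 km, y ≈ -104.9 km

Circle about each station: (x − 107.8)² + (y + 118.3)² = 40.29²; (x + 159.9)² + (y + 138.3)² = 232.12²; (x + 144.8)² + (y + 82.2)² = 215.80².
Subtracting the ISA equation from the TPNV and TON equations removes the quadratic terms:
-535.4 x − 40.0 y = -33177.24
-505.2 x + 72.2 y = -42838.21
Solving the 2×2 system: x ≈ 69.8, y ≈ -104.9 km.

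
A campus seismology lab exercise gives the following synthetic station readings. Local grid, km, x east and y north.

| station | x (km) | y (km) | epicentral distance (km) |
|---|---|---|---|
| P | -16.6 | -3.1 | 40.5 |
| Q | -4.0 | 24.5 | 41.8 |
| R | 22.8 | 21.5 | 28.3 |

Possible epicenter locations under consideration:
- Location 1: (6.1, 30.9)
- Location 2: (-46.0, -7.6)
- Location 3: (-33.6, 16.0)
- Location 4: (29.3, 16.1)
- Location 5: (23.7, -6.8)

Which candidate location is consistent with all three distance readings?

Location 5

For each candidate, compare |candidate − station| to the reported distance:
Location 1: residuals P 0.4, Q 29.8, R 9.1 → max 29.8 km
Location 2: residuals P 10.8, Q 11.1, R 46.4 → max 46.4 km
Location 3: residuals P 14.9, Q 11.0, R 28.4 → max 28.4 km
Location 4: residuals P 9.3, Q 7.5, R 19.8 → max 19.8 km
Location 5: residuals P 0.0, Q 0.0, R 0.0 → max 0.0 km
Only Location 5 has all residuals ≈ 0.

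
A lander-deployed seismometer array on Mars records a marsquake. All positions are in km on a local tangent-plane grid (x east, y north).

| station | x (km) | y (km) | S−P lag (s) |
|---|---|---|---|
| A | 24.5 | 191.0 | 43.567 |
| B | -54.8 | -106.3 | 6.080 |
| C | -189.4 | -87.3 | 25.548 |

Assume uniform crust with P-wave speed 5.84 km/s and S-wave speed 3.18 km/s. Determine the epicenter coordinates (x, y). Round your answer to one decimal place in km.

(-12.6, -110.9)

Distance from S−P lag: d = Δt · v_P v_S / (v_P − v_S) = Δt · (5.84·3.18)/(5.84−3.18) ≈ 6.9817·Δt.
So d_A = 304.17, d_B = 42.45, d_C = 178.37 km.
Circle about each station: (x − 24.5)² + (y − 191.0)² = 304.17²; (x + 54.8)² + (y + 106.3)² = 42.45²; (x + 189.4)² + (y + 87.3)² = 178.37².
Subtracting pairs of circle equations eliminates x²+y² and gives linear equations (the radical axes):
-158.6 x − 594.6 y = 67938.87
-427.8 x − 556.6 y = 67115.93
Solving the 2×2 system: x ≈ -12.6, y ≈ -110.9 km.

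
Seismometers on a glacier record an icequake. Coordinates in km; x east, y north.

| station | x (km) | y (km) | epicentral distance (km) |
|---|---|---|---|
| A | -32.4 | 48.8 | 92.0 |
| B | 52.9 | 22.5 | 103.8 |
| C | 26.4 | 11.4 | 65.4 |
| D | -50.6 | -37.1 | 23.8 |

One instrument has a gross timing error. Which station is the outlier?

Solve using three stations at a time. Using A, B, D (subtract circle equations pairwise → linear system) gives (x, y) ≈ (-27.6, -43.1).
Distances from that point to each station vs reported:
  A: calculated 92.0 vs reported 92.0 → residual 0.0 km
  B: calculated 103.8 vs reported 103.8 → residual 0.0 km
  C: calculated 76.7 vs reported 65.4 → residual 11.3 km
  D: calculated 23.8 vs reported 23.8 → residual 0.0 km
A, B, D are mutually consistent (residuals ≈ 0); C is off by 11.3 km.

C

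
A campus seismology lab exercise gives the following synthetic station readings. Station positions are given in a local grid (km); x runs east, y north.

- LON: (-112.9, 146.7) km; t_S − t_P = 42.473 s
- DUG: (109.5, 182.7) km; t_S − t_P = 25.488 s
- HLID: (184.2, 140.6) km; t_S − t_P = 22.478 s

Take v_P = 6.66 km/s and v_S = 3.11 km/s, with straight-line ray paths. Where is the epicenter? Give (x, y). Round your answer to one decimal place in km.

Distance from S−P lag: d = Δt · v_P v_S / (v_P − v_S) = Δt · (6.66·3.11)/(6.66−3.11) ≈ 5.8345·Δt.
So d_LON = 247.81, d_DUG = 148.71, d_HLID = 131.15 km.
Circle about each station: (x + 112.9)² + (y − 146.7)² = 247.81²; (x − 109.5)² + (y − 182.7)² = 148.71²; (x − 184.2)² + (y − 140.6)² = 131.15².
Subtracting pairs of circle equations eliminates x²+y² and gives linear equations (the radical axes):
444.8 x + 72.0 y = 50397.37
594.2 x − 12.2 y = 63640.17
Solving the 2×2 system: x ≈ 107.8, y ≈ 34.0 km.

x ≈ 107.8 km, y ≈ 34.0 km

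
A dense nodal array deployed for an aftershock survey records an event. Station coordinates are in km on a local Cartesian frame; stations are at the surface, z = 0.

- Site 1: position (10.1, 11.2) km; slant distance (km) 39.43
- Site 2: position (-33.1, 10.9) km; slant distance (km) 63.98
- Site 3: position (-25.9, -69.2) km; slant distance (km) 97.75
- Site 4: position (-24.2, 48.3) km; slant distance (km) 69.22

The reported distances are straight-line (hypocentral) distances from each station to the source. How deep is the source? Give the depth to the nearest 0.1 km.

Each station gives a sphere (x−x_i)² + (y−y_i)² + z² = d_i² (stations at z=0).
Subtracting the Site 1 sphere from Site 2 and Site 3: z² cancels, leaving linear equations in x and y:
-86.4 x − 0.6 y = -1551.75
-72.0 x − 160.8 y = -2768.34
Solving: x ≈ 17.896, y ≈ 9.203 km (keep extra digits for the depth step; rounded: 17.9, 9.2).
Then from the Site 1 sphere: z² = 39.43² − (x − 10.1)² − (y − 11.2)² with x = 17.896, y = 9.203, so z ≈ 38.600 ≈ 38.6 km.

z ≈ 38.6 km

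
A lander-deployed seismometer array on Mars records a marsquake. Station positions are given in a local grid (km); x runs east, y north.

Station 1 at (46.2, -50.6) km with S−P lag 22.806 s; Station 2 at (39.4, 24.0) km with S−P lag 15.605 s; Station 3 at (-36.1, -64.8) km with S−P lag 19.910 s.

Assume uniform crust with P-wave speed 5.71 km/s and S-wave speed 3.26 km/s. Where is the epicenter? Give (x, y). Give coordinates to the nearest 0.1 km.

-62.8 km east, 84.1 km north

Distance from S−P lag: d = Δt · v_P v_S / (v_P − v_S) = Δt · (5.71·3.26)/(5.71−3.26) ≈ 7.5978·Δt.
So d_Station 1 = 173.28, d_Station 2 = 118.56, d_Station 3 = 151.27 km.
Circle about each station: (x − 46.2)² + (y + 50.6)² = 173.28²; (x − 39.4)² + (y − 24.0)² = 118.56²; (x + 36.1)² + (y + 64.8)² = 151.27².
Subtracting pairs of circle equations eliminates x²+y² and gives linear equations (the radical axes):
-13.6 x + 149.2 y = 13403.04
-164.6 x − 28.4 y = 7950.80
Solving the 2×2 system: x ≈ -62.8, y ≈ 84.1 km.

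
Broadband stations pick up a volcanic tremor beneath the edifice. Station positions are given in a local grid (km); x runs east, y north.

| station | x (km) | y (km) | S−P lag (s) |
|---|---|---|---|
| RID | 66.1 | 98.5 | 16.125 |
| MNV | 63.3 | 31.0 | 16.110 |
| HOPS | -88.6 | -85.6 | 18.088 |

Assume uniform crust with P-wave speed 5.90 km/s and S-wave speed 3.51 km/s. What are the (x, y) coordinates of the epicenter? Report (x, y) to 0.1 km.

x ≈ -70.7 km, y ≈ 70.1 km

Distance from S−P lag: d = Δt · v_P v_S / (v_P − v_S) = Δt · (5.90·3.51)/(5.90−3.51) ≈ 8.6649·Δt.
So d_RID = 139.72, d_MNV = 139.59, d_HOPS = 156.73 km.
Circle about each station: (x − 66.1)² + (y − 98.5)² = 139.72²; (x − 63.3)² + (y − 31.0)² = 139.59²; (x + 88.6)² + (y + 85.6)² = 156.73².
Subtracting pairs of circle equations eliminates x²+y² and gives linear equations (the radical axes):
-5.6 x − 135.0 y = -9067.26
-309.4 x − 368.2 y = -3936.75
Solving the 2×2 system: x ≈ -70.7, y ≈ 70.1 km.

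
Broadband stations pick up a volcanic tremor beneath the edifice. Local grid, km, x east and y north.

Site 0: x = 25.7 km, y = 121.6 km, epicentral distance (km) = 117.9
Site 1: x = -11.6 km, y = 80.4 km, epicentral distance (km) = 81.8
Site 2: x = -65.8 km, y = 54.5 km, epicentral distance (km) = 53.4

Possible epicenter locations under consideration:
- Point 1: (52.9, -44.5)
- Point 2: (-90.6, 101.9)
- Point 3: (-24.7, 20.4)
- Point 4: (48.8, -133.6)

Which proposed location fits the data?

Point 2

For each candidate, compare |candidate − station| to the reported distance:
Point 1: residuals Site 0 50.4, Site 1 58.8, Site 2 101.2 → max 101.2 km
Point 2: residuals Site 0 0.1, Site 1 0.1, Site 2 0.1 → max 0.1 km
Point 3: residuals Site 0 4.8, Site 1 20.4, Site 2 0.0 → max 20.4 km
Point 4: residuals Site 0 138.3, Site 1 140.6, Site 2 166.9 → max 166.9 km
Only Point 2 has all residuals ≈ 0.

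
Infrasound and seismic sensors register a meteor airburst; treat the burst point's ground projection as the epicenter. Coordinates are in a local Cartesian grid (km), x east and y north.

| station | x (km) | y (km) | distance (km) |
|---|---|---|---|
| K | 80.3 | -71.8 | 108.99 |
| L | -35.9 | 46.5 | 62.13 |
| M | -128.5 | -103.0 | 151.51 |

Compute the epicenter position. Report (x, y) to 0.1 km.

x ≈ -9.2 km, y ≈ -9.6 km

Circle about each station: (x − 80.3)² + (y + 71.8)² = 108.99²; (x + 35.9)² + (y − 46.5)² = 62.13²; (x + 128.5)² + (y + 103.0)² = 151.51².
Subtracting pairs of circle equations eliminates x²+y² and gives linear equations (the radical axes):
-232.4 x + 236.6 y = -133.59
-417.6 x − 62.4 y = 4441.46
Solving the 2×2 system: x ≈ -9.2, y ≈ -9.6 km.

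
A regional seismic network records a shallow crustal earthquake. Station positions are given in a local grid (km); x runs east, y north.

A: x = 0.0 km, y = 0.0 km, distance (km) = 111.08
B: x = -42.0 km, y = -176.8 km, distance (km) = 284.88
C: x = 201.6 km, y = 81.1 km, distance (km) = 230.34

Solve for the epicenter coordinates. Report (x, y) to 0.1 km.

Circle about each station: x² + y² = 111.08²; (x + 42.0)² + (y + 176.8)² = 284.88²; (x − 201.6)² + (y − 81.1)² = 230.34².
Subtracting the A equation from the B and C equations removes the quadratic terms:
-84.0 x − 353.6 y = -35795.61
403.2 x + 162.2 y = 6502.02
Solving the 2×2 system: x ≈ -27.2, y ≈ 107.7 km.

x ≈ -27.2 km, y ≈ 107.7 km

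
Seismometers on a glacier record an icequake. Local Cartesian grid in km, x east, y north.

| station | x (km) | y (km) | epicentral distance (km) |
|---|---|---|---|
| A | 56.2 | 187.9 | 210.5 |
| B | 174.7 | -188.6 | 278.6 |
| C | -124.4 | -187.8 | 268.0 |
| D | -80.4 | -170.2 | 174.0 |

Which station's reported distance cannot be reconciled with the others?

C

Solve using three stations at a time. Using A, B, D (subtract circle equations pairwise → linear system) gives (x, y) ≈ (-32.9, -2.8).
Distances from that point to each station vs reported:
  A: calculated 210.5 vs reported 210.5 → residual 0.0 km
  B: calculated 278.6 vs reported 278.6 → residual 0.0 km
  C: calculated 206.4 vs reported 268.0 → residual 61.6 km
  D: calculated 174.0 vs reported 174.0 → residual 0.0 km
A, B, D are mutually consistent (residuals ≈ 0); C is off by 61.6 km.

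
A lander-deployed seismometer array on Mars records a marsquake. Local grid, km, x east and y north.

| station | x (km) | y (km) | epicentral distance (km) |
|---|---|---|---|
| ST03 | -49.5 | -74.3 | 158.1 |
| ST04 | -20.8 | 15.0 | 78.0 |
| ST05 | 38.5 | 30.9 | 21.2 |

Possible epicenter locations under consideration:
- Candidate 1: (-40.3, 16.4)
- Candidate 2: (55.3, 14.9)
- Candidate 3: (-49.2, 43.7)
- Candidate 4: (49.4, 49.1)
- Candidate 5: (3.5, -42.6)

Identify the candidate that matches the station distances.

Candidate 4

For each candidate, compare |candidate − station| to the reported distance:
Candidate 1: residuals ST03 66.9, ST04 58.4, ST05 58.9 → max 66.9 km
Candidate 2: residuals ST03 20.5, ST04 1.9, ST05 2.0 → max 20.5 km
Candidate 3: residuals ST03 40.1, ST04 37.6, ST05 67.4 → max 67.4 km
Candidate 4: residuals ST03 0.0, ST04 0.0, ST05 0.0 → max 0.0 km
Candidate 5: residuals ST03 96.3, ST04 15.5, ST05 60.2 → max 96.3 km
Only Candidate 4 has all residuals ≈ 0.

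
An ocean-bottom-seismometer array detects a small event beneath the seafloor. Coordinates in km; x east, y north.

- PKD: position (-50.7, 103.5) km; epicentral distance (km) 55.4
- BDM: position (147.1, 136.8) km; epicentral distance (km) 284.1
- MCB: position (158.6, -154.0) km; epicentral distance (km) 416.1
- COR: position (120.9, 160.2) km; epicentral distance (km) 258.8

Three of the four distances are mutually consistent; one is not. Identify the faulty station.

Solve using three stations at a time. Using BDM, MCB, COR (subtract circle equations pairwise → linear system) gives (x, y) ≈ (-136.7, 138.9).
Distances from that point to each station vs reported:
  PKD: calculated 93.0 vs reported 55.4 → residual 37.6 km
  BDM: calculated 283.8 vs reported 284.1 → residual 0.3 km
  MCB: calculated 415.9 vs reported 416.1 → residual 0.2 km
  COR: calculated 258.5 vs reported 258.8 → residual 0.3 km
BDM, MCB, COR are mutually consistent (residuals ≈ 0); PKD is off by 37.6 km.

PKD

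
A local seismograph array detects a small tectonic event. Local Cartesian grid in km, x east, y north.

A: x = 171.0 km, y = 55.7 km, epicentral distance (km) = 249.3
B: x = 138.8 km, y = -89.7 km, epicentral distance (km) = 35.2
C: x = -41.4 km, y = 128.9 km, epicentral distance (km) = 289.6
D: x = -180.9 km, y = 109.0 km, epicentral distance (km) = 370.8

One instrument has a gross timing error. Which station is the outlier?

Solve using three stations at a time. Using B, C, D (subtract circle equations pairwise → linear system) gives (x, y) ≈ (114.5, -115.2).
Distances from that point to each station vs reported:
  A: calculated 180.0 vs reported 249.3 → residual 69.3 km
  B: calculated 35.3 vs reported 35.2 → residual 0.1 km
  C: calculated 289.6 vs reported 289.6 → residual 0.0 km
  D: calculated 370.8 vs reported 370.8 → residual 0.0 km
B, C, D are mutually consistent (residuals ≈ 0); A is off by 69.3 km.

A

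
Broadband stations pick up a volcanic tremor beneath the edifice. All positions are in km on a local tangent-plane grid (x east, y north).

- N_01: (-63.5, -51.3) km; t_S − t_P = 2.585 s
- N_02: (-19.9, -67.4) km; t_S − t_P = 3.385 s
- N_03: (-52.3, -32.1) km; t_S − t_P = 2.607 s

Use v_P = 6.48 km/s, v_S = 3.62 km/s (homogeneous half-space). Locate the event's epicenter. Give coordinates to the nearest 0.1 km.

x ≈ -42.3 km, y ≈ -51.0 km

Distance from S−P lag: d = Δt · v_P v_S / (v_P − v_S) = Δt · (6.48·3.62)/(6.48−3.62) ≈ 8.2020·Δt.
So d_N_01 = 21.20, d_N_02 = 27.76, d_N_03 = 21.38 km.
Circle about each station: (x + 63.5)² + (y + 51.3)² = 21.20²; (x + 19.9)² + (y + 67.4)² = 27.76²; (x + 52.3)² + (y + 32.1)² = 21.38².
Subtracting the N_01 equation from the N_02 and N_03 equations removes the quadratic terms:
87.2 x − 32.2 y = -2046.35
22.4 x + 38.4 y = -2905.90
Solving the 2×2 system: x ≈ -42.3, y ≈ -51.0 km.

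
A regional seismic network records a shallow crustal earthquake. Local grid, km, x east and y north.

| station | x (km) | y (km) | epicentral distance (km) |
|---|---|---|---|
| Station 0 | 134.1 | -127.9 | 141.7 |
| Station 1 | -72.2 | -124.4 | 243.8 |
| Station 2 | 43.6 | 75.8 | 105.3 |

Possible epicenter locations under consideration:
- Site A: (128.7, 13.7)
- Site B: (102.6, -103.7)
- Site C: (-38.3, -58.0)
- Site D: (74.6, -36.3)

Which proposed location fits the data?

Site A

For each candidate, compare |candidate − station| to the reported distance:
Site A: residuals Station 0 0.0, Station 1 0.0, Station 2 0.0 → max 0.0 km
Site B: residuals Station 0 102.0, Station 1 67.8, Station 2 83.6 → max 102.0 km
Site C: residuals Station 0 44.3, Station 1 169.2, Station 2 51.6 → max 169.2 km
Site D: residuals Station 0 32.5, Station 1 72.6, Station 2 11.0 → max 72.6 km
Only Site A has all residuals ≈ 0.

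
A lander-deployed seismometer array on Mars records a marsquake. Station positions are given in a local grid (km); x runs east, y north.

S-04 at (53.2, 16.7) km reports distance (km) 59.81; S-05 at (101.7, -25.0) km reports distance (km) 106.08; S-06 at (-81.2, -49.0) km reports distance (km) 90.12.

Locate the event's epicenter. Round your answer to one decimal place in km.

Circle about each station: (x − 53.2)² + (y − 16.7)² = 59.81²; (x − 101.7)² + (y + 25.0)² = 106.08²; (x + 81.2)² + (y + 49.0)² = 90.12².
Subtracting pairs of circle equations eliminates x²+y² and gives linear equations (the radical axes):
97.0 x − 83.4 y = 183.03
-268.8 x − 131.4 y = 1340.93
Solving the 2×2 system: x ≈ -2.5, y ≈ -5.1 km.

x ≈ -2.5 km, y ≈ -5.1 km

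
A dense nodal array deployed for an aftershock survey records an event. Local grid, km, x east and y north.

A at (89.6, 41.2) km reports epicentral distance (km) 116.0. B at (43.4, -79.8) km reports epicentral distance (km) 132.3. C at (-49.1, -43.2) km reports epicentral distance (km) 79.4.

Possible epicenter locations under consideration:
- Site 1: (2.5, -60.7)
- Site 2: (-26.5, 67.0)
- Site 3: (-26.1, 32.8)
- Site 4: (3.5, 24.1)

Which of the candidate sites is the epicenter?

Site 3

For each candidate, compare |candidate − station| to the reported distance:
Site 1: residuals A 18.1, B 87.2, C 24.9 → max 87.2 km
Site 2: residuals A 2.9, B 30.3, C 33.1 → max 33.1 km
Site 3: residuals A 0.0, B 0.0, C 0.0 → max 0.0 km
Site 4: residuals A 28.2, B 21.0, C 6.0 → max 28.2 km
Only Site 3 has all residuals ≈ 0.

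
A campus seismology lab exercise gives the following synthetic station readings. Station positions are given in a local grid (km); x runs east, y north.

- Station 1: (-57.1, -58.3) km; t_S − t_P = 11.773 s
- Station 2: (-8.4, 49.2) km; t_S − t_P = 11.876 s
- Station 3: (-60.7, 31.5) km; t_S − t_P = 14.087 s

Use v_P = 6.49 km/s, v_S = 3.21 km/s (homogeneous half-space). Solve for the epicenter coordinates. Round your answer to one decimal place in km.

Distance from S−P lag: d = Δt · v_P v_S / (v_P − v_S) = Δt · (6.49·3.21)/(6.49−3.21) ≈ 6.3515·Δt.
So d_Station 1 = 74.78, d_Station 2 = 75.43, d_Station 3 = 89.47 km.
Circle about each station: (x + 57.1)² + (y + 58.3)² = 74.78²; (x + 8.4)² + (y − 49.2)² = 75.43²; (x + 60.7)² + (y − 31.5)² = 89.47².
Subtracting the Station 1 equation from the Station 2 and Station 3 equations removes the quadratic terms:
97.4 x + 215.0 y = -4265.74
-7.2 x + 179.6 y = -4395.39
Solving the 2×2 system: x ≈ 9.4, y ≈ -24.1 km.

x ≈ 9.4 km, y ≈ -24.1 km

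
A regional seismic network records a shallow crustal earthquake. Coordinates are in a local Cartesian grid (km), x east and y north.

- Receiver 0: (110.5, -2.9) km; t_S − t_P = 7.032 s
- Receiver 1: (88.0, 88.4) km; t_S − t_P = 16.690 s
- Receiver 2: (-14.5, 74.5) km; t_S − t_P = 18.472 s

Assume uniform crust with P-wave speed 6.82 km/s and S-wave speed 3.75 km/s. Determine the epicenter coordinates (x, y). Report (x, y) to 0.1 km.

Distance from S−P lag: d = Δt · v_P v_S / (v_P − v_S) = Δt · (6.82·3.75)/(6.82−3.75) ≈ 8.3306·Δt.
So d_Receiver 0 = 58.58, d_Receiver 1 = 139.04, d_Receiver 2 = 153.88 km.
Circle about each station: (x − 110.5)² + (y + 2.9)² = 58.58²; (x − 88.0)² + (y − 88.4)² = 139.04²; (x + 14.5)² + (y − 74.5)² = 153.88².
Subtracting the Receiver 0 equation from the Receiver 1 and Receiver 2 equations removes the quadratic terms:
-45.0 x + 182.6 y = -12560.61
-250.0 x + 154.8 y = -26705.60
Solving the 2×2 system: x ≈ 75.8, y ≈ -50.1 km.

x ≈ 75.8 km, y ≈ -50.1 km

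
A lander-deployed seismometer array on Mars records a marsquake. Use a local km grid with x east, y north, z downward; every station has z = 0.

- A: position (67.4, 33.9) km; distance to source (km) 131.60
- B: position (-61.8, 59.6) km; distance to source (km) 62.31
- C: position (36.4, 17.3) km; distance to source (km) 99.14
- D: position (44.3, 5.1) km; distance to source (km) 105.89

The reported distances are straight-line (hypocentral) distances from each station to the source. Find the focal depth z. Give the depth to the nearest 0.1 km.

Each station gives a sphere (x−x_i)² + (y−y_i)² + z² = d_i² (stations at z=0).
Subtracting the A sphere from B and C: z² cancels, leaving linear equations in x and y:
-258.4 x + 51.4 y = 15115.45
-62.0 x − 33.2 y = 3422.10
Solving: x ≈ -57.602, y ≈ 4.495 km (keep extra digits for the depth step; rounded: -57.6, 4.5).
Then from the A sphere: z² = 131.60² − (x − 67.4)² − (y − 33.9)² with x = -57.602, y = 4.495, so z ≈ 28.782 ≈ 28.8 km.
Check against D (with the unrounded solution): distance 105.89 ≈ 105.89 km. ✓

z ≈ 28.8 km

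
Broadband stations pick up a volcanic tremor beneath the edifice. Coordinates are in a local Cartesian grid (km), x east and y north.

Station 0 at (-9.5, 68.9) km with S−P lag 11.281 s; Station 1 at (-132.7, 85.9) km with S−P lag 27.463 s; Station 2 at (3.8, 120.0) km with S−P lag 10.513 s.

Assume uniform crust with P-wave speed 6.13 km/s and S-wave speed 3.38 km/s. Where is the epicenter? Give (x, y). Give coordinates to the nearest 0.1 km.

Distance from S−P lag: d = Δt · v_P v_S / (v_P − v_S) = Δt · (6.13·3.38)/(6.13−3.38) ≈ 7.5343·Δt.
So d_Station 0 = 84.99, d_Station 1 = 206.92, d_Station 2 = 79.21 km.
Circle about each station: (x + 9.5)² + (y − 68.9)² = 84.99²; (x + 132.7)² + (y − 85.9)² = 206.92²; (x − 3.8)² + (y − 120.0)² = 79.21².
Subtracting the Station 0 equation from the Station 1 and Station 2 equations removes the quadratic terms:
-246.4 x + 34.0 y = -15441.95
26.6 x + 102.2 y = 10526.06
Solving the 2×2 system: x ≈ 74.2, y ≈ 83.7 km.

74.2 km east, 83.7 km north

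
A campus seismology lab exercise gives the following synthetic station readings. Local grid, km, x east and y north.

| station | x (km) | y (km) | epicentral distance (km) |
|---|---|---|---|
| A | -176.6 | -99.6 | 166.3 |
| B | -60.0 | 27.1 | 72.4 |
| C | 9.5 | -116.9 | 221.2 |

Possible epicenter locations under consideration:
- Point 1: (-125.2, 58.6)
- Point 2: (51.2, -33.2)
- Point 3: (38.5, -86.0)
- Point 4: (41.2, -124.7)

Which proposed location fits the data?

For each candidate, compare |candidate − station| to the reported distance:
Point 1: residuals A 0.0, B 0.0, C 0.0 → max 0.0 km
Point 2: residuals A 71.0, B 54.1, C 127.7 → max 127.7 km
Point 3: residuals A 49.2, B 77.6, C 178.8 → max 178.8 km
Point 4: residuals A 52.9, B 110.0, C 188.6 → max 188.6 km
Only Point 1 has all residuals ≈ 0.

Point 1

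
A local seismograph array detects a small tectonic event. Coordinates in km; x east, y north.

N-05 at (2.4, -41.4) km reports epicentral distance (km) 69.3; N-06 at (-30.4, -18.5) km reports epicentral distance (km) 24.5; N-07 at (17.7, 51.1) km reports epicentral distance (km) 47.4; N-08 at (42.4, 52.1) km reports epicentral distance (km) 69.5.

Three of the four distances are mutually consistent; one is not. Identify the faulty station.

N-06

Solve using three stations at a time. Using N-05, N-07, N-08 (subtract circle equations pairwise → linear system) gives (x, y) ≈ (-21.1, 23.8).
Distances from that point to each station vs reported:
  N-05: calculated 69.3 vs reported 69.3 → residual 0.0 km
  N-06: calculated 43.3 vs reported 24.5 → residual 18.8 km
  N-07: calculated 47.4 vs reported 47.4 → residual 0.0 km
  N-08: calculated 69.5 vs reported 69.5 → residual 0.0 km
N-05, N-07, N-08 are mutually consistent (residuals ≈ 0); N-06 is off by 18.8 km.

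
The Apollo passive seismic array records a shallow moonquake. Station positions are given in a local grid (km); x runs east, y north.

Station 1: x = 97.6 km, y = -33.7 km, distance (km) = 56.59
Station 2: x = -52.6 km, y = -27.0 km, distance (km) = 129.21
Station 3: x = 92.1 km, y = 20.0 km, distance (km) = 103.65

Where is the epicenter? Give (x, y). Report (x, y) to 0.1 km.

x ≈ 65.2 km, y ≈ -80.1 km

Circle about each station: (x − 97.6)² + (y + 33.7)² = 56.59²; (x + 52.6)² + (y + 27.0)² = 129.21²; (x − 92.1)² + (y − 20.0)² = 103.65².
Subtracting the Station 1 equation from the Station 2 and Station 3 equations removes the quadratic terms:
-300.4 x + 13.4 y = -20658.49
-11.0 x + 107.4 y = -9319.93
Solving the 2×2 system: x ≈ 65.2, y ≈ -80.1 km.
Check against Station 1 (with the unrounded x, y): √((x − 97.6)²+(y + 33.7)²) = 56.59 ≈ 56.59 km. ✓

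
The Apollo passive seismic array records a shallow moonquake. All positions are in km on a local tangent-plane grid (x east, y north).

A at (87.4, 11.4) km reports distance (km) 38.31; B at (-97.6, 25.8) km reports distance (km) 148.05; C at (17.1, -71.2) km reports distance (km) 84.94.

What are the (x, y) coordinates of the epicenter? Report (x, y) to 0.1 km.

Circle about each station: (x − 87.4)² + (y − 11.4)² = 38.31²; (x + 97.6)² + (y − 25.8)² = 148.05²; (x − 17.1)² + (y + 71.2)² = 84.94².
Subtracting pairs of circle equations eliminates x²+y² and gives linear equations (the radical axes):
-370.0 x + 28.8 y = -18028.47
-140.6 x − 165.2 y = -8154.02
Solving the 2×2 system: x ≈ 49.3, y ≈ 7.4 km.

49.3 km east, 7.4 km north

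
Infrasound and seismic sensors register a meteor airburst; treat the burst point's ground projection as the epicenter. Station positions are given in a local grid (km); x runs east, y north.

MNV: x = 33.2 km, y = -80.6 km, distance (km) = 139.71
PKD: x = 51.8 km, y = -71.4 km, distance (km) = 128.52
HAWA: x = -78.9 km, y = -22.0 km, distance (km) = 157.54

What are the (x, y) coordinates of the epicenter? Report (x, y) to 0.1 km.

x ≈ 57.4 km, y ≈ 57.0 km

Circle about each station: (x − 33.2)² + (y + 80.6)² = 139.71²; (x − 51.8)² + (y + 71.4)² = 128.52²; (x + 78.9)² + (y + 22.0)² = 157.54².
Subtracting pairs of circle equations eliminates x²+y² and gives linear equations (the radical axes):
37.2 x + 18.4 y = 3184.09
-224.2 x + 117.2 y = -6189.36
Solving the 2×2 system: x ≈ 57.4, y ≈ 57.0 km.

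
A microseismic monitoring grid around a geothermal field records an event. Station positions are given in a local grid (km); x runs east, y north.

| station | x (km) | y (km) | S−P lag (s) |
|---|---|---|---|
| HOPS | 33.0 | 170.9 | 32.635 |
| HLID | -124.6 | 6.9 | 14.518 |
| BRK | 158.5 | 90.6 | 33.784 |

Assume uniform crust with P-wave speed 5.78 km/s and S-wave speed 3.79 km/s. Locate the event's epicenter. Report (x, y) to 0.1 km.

Distance from S−P lag: d = Δt · v_P v_S / (v_P − v_S) = Δt · (5.78·3.79)/(5.78−3.79) ≈ 11.0081·Δt.
So d_HOPS = 359.25, d_HLID = 159.82, d_BRK = 371.90 km.
Circle about each station: (x − 33.0)² + (y − 170.9)² = 359.25²; (x + 124.6)² + (y − 6.9)² = 159.82²; (x − 158.5)² + (y − 90.6)² = 371.90².
Subtracting the HOPS equation from the HLID and BRK equations removes the quadratic terms:
-315.2 x − 328.0 y = 88795.09
251.0 x − 160.6 y = -6214.25
Solving the 2×2 system: x ≈ -122.6, y ≈ -152.9 km.
Check against HOPS (with the unrounded x, y): √((x − 33.0)²+(y − 170.9)²) = 359.25 ≈ 359.25 km. ✓

(-122.6, -152.9)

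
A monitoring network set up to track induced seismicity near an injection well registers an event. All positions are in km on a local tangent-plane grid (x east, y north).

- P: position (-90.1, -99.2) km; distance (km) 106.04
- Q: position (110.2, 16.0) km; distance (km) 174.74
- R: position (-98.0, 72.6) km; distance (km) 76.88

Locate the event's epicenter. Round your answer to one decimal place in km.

Circle about each station: (x + 90.1)² + (y + 99.2)² = 106.04²; (x − 110.2)² + (y − 16.0)² = 174.74²; (x + 98.0)² + (y − 72.6)² = 76.88².
Subtracting pairs of circle equations eliminates x²+y² and gives linear equations (the radical axes):
400.6 x + 230.4 y = -24848.20
-15.8 x + 343.6 y = 2250.06
Solving the 2×2 system: x ≈ -64.1, y ≈ 3.6 km.
Check against P (with the unrounded x, y): √((x + 90.1)²+(y + 99.2)²) = 106.04 ≈ 106.04 km. ✓

(-64.1, 3.6)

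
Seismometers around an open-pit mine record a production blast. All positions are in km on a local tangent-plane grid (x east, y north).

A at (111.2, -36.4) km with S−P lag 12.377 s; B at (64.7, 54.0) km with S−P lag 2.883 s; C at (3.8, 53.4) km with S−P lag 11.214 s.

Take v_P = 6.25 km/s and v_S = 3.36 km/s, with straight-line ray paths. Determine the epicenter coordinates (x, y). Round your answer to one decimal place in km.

x ≈ 85.2 km, y ≈ 49.7 km

Distance from S−P lag: d = Δt · v_P v_S / (v_P − v_S) = Δt · (6.25·3.36)/(6.25−3.36) ≈ 7.2664·Δt.
So d_A = 89.94, d_B = 20.95, d_C = 81.49 km.
Circle about each station: (x − 111.2)² + (y + 36.4)² = 89.94²; (x − 64.7)² + (y − 54.0)² = 20.95²; (x − 3.8)² + (y − 53.4)² = 81.49².
Subtracting pairs of circle equations eliminates x²+y² and gives linear equations (the radical axes):
-93.0 x + 180.8 y = 1061.99
-214.8 x + 179.6 y = -9375.82
Solving the 2×2 system: x ≈ 85.2, y ≈ 49.7 km.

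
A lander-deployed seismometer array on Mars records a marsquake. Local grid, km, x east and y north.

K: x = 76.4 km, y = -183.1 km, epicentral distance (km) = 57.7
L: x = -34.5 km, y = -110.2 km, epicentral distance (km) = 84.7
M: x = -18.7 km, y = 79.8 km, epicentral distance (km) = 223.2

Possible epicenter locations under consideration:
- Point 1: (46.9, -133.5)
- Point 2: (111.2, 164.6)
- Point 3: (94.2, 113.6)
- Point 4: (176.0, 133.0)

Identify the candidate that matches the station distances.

For each candidate, compare |candidate − station| to the reported distance:
Point 1: residuals K 0.0, L 0.0, M 0.0 → max 0.0 km
Point 2: residuals K 291.7, L 226.3, M 68.1 → max 291.7 km
Point 3: residuals K 239.5, L 173.5, M 105.3 → max 239.5 km
Point 4: residuals K 273.7, L 236.9, M 21.4 → max 273.7 km
Only Point 1 has all residuals ≈ 0.

Point 1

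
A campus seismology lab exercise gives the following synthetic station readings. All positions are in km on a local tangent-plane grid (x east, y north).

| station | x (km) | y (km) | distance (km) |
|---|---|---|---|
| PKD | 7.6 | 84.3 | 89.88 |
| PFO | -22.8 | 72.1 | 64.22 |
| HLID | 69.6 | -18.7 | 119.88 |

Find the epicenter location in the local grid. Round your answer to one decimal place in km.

-46.2 km east, 12.3 km north

Circle about each station: (x − 7.6)² + (y − 84.3)² = 89.88²; (x + 22.8)² + (y − 72.1)² = 64.22²; (x − 69.6)² + (y + 18.7)² = 119.88².
Subtracting the PKD equation from the PFO and HLID equations removes the quadratic terms:
-60.8 x − 24.4 y = 2508.21
124.0 x − 206.0 y = -8263.20
Solving the 2×2 system: x ≈ -46.2, y ≈ 12.3 km.
Check against PKD (with the unrounded x, y): √((x − 7.6)²+(y − 84.3)²) = 89.87 ≈ 89.88 km. ✓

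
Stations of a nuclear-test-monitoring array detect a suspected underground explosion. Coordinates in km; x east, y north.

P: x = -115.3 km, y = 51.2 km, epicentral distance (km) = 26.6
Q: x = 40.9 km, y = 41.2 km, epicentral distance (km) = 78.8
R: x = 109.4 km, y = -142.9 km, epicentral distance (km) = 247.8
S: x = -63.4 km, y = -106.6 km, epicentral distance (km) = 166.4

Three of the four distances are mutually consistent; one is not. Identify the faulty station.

Solve using three stations at a time. Using Q, R, S (subtract circle equations pairwise → linear system) gives (x, y) ≈ (-36.3, 57.6).
Distances from that point to each station vs reported:
  P: calculated 79.3 vs reported 26.6 → residual 52.7 km
  Q: calculated 78.9 vs reported 78.8 → residual 0.1 km
  R: calculated 247.8 vs reported 247.8 → residual 0.0 km
  S: calculated 166.4 vs reported 166.4 → residual 0.0 km
Q, R, S are mutually consistent (residuals ≈ 0); P is off by 52.7 km.

P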